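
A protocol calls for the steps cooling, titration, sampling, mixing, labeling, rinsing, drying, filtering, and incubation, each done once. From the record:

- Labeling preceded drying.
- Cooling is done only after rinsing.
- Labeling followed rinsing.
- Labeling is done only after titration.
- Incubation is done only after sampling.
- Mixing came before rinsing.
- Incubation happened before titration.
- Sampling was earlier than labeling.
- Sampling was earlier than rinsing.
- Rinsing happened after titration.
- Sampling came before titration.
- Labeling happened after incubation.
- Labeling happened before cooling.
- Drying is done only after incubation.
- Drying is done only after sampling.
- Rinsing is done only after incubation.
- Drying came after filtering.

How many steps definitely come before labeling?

Directly stated before labeling: incubation, rinsing, sampling, and titration.
Mixing reaches labeling via mixing → rinsing → labeling.
That's incubation, mixing, rinsing, sampling, and titration — 5 in all.

5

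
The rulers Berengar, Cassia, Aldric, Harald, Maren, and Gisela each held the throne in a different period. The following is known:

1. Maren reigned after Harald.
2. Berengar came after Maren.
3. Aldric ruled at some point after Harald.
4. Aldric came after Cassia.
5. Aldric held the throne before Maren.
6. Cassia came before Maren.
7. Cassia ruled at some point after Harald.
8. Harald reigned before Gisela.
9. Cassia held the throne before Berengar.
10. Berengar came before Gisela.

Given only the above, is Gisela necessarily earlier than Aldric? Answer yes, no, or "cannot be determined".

no

Tracing the constraints gives Aldric → Maren → Berengar → Gisela, so Aldric must come before Gisela.
That means Gisela cannot be before Aldric.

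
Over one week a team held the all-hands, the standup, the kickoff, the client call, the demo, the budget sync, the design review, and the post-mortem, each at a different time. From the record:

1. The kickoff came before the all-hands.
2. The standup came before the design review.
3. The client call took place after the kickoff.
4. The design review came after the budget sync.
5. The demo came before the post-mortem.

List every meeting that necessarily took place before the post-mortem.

the demo

Directly stated before the post-mortem: the demo.
No chain forces the standup (or any of the others) ahead of the post-mortem.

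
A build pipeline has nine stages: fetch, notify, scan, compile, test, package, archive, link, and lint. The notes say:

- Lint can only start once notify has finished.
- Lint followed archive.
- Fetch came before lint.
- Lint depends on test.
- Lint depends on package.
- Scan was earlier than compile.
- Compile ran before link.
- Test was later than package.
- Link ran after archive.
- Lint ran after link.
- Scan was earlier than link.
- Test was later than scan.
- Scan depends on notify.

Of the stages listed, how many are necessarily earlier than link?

Directly stated before link: archive, compile, and scan.
Notify reaches link via notify → scan → link.
That's archive, compile, notify, and scan — 4 in all.

4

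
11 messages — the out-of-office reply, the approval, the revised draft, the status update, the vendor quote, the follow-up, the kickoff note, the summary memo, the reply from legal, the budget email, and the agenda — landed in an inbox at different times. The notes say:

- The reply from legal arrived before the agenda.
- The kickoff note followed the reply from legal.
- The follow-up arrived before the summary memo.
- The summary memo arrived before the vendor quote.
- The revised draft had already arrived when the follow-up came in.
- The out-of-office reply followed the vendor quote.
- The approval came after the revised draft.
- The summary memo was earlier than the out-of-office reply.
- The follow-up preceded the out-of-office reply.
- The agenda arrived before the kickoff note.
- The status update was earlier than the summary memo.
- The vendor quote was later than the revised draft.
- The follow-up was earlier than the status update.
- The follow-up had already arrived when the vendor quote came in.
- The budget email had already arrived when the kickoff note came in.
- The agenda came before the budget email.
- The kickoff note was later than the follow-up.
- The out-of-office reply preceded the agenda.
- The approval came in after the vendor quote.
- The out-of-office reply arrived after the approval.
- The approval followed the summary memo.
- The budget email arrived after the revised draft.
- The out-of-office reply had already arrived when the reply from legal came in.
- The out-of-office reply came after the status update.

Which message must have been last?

the kickoff note

Every other message has a chain of constraints placing it before the kickoff note, so the kickoff note is last.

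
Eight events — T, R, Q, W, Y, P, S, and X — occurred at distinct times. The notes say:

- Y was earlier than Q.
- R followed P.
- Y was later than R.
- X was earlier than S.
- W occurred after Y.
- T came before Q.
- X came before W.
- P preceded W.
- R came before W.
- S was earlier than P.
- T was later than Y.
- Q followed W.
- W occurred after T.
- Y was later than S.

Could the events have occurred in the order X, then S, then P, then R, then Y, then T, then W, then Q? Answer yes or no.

yes

Check each stated constraint against the proposed order — e.g. P is ahead of W; X is ahead of W. Every pair is in the required order; nothing is violated.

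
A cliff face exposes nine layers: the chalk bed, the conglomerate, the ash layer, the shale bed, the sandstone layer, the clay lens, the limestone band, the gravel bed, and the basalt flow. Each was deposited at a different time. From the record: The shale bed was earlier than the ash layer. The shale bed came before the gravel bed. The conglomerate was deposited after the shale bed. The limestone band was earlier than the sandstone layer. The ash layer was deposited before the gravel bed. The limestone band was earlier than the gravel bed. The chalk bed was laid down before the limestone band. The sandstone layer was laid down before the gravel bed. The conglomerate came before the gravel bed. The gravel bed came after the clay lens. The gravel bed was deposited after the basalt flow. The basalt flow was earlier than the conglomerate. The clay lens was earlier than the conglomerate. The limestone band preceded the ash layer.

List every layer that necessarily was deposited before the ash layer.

the chalk bed, the limestone band, the shale bed

Directly stated before the ash layer: the limestone band and the shale bed.
The chalk bed reaches the ash layer via the chalk bed → the limestone band → the ash layer.
No chain forces the sandstone layer (or any of the others) ahead of the ash layer.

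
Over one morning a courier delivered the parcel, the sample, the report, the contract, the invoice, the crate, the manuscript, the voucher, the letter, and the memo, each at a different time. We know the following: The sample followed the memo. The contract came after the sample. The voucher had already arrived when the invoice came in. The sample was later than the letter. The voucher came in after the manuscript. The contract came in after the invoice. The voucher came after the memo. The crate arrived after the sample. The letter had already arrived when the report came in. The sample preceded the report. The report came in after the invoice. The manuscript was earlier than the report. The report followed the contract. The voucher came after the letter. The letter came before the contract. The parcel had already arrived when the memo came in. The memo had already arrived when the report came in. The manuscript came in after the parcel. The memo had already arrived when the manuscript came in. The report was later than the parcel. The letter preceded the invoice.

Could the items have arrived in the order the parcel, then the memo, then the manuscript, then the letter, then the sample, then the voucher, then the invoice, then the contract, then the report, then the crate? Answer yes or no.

yes

Check each stated constraint against the proposed order — e.g. the memo is ahead of the report; the parcel is ahead of the report. Every pair is in the required order; nothing is violated.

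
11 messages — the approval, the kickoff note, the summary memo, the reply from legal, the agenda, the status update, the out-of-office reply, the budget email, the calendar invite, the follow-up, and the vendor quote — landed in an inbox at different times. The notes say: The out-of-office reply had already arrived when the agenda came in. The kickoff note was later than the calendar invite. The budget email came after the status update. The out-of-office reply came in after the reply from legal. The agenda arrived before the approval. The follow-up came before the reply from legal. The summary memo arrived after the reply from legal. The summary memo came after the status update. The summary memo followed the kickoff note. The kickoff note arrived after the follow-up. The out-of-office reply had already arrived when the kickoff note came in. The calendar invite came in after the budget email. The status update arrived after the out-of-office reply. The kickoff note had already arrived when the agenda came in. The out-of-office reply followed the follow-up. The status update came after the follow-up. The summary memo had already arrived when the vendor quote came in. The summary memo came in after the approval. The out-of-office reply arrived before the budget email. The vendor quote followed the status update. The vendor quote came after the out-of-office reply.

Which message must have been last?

the vendor quote

Every other message has a chain of constraints placing it before the vendor quote, so the vendor quote is last.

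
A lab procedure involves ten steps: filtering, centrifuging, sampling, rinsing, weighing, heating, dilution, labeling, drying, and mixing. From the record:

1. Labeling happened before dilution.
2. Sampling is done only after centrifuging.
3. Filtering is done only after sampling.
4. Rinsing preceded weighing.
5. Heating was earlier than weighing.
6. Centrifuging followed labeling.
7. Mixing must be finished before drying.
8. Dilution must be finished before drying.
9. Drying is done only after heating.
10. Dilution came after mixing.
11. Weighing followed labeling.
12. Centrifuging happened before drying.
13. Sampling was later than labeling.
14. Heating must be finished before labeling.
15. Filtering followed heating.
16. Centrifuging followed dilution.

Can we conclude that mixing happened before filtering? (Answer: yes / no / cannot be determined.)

Chain the constraints: mixing → dilution → centrifuging → sampling → filtering. Each link is directly stated, so mixing comes before filtering.

yes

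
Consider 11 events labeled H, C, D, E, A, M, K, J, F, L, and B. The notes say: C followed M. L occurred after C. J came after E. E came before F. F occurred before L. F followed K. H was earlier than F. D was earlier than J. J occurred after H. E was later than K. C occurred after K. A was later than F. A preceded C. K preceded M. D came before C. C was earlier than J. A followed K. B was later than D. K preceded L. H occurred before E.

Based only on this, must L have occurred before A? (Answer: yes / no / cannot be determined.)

no

Tracing the constraints gives A → C → L, so A must come before L.
That means L cannot be before A.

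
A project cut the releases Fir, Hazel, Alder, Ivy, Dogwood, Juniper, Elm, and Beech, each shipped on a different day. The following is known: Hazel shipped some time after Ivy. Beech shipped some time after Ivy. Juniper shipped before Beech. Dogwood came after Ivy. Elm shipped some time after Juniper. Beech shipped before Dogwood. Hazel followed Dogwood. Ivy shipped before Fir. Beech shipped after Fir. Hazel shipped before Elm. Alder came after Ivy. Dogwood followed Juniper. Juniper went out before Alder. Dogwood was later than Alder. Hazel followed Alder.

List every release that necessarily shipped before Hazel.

Directly stated before Hazel: Alder, Dogwood, and Ivy.
Beech reaches Hazel via Beech → Dogwood → Hazel.
Fir reaches Hazel via Fir → Beech → Dogwood → Hazel.
Juniper reaches Hazel via Juniper → Dogwood → Hazel.
No chain forces Elm ahead of Hazel.

Alder, Beech, Dogwood, Fir, Ivy, Juniper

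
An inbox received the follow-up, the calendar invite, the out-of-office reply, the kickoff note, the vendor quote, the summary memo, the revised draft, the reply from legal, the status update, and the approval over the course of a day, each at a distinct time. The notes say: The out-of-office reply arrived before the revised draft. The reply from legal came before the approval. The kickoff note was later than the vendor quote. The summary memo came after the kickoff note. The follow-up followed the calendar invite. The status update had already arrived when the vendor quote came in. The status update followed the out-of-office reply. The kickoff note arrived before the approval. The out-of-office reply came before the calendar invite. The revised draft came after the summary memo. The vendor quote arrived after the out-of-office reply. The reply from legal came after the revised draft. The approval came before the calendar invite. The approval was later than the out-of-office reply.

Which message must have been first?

The out-of-office reply has a chain of constraints placing it before every other message, so the out-of-office reply must be first.

the out-of-office reply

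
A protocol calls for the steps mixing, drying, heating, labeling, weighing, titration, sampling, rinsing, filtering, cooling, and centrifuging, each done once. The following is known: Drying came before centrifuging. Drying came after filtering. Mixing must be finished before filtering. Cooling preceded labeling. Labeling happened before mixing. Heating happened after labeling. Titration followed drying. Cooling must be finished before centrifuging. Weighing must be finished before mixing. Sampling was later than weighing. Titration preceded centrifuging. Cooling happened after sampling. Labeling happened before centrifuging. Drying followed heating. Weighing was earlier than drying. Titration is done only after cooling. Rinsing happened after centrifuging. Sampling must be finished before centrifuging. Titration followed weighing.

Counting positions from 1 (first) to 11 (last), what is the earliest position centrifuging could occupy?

Cooling, drying, filtering, heating, labeling, mixing, sampling, titration, and weighing must all come before centrifuging — 9 forced predecessors.
Nothing else is forced ahead of centrifuging, so its earliest slot is position 9 + 1 = 10.

10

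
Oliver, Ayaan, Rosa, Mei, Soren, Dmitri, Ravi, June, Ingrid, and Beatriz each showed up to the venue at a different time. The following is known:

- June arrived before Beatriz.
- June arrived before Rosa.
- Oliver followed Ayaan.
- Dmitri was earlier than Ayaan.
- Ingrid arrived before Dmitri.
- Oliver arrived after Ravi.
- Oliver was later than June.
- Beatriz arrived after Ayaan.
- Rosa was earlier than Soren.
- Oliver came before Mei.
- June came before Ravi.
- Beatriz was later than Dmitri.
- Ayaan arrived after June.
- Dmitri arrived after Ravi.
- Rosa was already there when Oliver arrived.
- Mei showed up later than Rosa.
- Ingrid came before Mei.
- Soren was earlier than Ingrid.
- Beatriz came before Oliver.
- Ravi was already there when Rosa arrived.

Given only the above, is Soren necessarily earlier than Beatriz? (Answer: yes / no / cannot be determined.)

yes

Chain the constraints: Soren → Ingrid → Dmitri → Beatriz. Each link is directly stated, so Soren comes before Beatriz.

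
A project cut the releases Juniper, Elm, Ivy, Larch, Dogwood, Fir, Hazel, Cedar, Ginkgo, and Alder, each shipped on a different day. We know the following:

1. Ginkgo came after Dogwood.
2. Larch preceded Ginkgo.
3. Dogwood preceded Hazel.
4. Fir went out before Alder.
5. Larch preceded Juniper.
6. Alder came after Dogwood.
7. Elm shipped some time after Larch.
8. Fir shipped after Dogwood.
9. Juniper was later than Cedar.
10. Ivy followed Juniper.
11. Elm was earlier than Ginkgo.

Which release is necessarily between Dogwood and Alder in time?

Tracing the constraints gives Dogwood → Fir → Alder, so Fir sits after Dogwood and before Alder.
No other release is forced both after Dogwood and before Alder.

Fir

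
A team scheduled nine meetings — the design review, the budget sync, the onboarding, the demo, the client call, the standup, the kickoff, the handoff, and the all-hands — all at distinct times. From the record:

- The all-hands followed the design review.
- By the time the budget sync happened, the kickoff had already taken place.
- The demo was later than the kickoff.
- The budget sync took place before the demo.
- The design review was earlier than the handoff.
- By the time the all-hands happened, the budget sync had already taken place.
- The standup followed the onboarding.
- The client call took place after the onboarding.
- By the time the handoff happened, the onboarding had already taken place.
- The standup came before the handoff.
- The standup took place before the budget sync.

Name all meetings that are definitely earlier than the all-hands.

the budget sync, the design review, the kickoff, the onboarding, the standup

Directly stated before the all-hands: the budget sync and the design review.
The kickoff reaches the all-hands via the kickoff → the budget sync → the all-hands.
The onboarding reaches the all-hands via the onboarding → the standup → the budget sync → the all-hands.
The standup reaches the all-hands via the standup → the budget sync → the all-hands.
No chain forces the client call (or any of the others) ahead of the all-hands.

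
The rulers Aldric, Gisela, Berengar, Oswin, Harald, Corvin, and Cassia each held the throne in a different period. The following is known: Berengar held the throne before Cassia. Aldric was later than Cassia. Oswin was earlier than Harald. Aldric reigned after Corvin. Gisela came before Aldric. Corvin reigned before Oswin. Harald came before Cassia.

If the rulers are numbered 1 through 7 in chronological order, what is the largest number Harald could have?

5

Harald must come before Aldric and Cassia — 2 rulers forced after them.
Everything else can be placed before Harald in some valid order, so Harald can sit as late as position 7 − 2 = 5.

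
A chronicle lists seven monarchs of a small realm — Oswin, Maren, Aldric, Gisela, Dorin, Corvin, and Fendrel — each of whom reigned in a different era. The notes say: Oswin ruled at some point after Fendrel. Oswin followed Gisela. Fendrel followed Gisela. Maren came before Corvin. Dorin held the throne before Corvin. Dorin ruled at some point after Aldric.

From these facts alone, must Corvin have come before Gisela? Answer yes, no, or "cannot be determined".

No chain of stated constraints runs from Corvin to Gisela, and none runs from Gisela to Corvin either.
So the relative order of Corvin and Gisela is not fixed by the given facts.

cannot be determined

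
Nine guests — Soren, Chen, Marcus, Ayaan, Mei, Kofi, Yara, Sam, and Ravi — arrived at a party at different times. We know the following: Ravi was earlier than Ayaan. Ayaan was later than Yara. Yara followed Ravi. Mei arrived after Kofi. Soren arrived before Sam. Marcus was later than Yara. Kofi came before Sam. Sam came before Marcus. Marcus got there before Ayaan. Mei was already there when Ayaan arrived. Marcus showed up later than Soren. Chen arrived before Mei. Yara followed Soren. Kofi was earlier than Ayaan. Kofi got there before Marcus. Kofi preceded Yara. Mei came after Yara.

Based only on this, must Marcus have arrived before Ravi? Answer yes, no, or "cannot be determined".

Tracing the constraints gives Ravi → Yara → Marcus, so Ravi must come before Marcus.
That means Marcus cannot be before Ravi.

no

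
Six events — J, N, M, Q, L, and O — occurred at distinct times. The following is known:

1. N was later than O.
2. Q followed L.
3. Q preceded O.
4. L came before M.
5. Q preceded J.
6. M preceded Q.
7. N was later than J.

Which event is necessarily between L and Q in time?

M

Tracing the constraints gives L → M → Q, so M sits after L and before Q.
No other event is forced both after L and before Q.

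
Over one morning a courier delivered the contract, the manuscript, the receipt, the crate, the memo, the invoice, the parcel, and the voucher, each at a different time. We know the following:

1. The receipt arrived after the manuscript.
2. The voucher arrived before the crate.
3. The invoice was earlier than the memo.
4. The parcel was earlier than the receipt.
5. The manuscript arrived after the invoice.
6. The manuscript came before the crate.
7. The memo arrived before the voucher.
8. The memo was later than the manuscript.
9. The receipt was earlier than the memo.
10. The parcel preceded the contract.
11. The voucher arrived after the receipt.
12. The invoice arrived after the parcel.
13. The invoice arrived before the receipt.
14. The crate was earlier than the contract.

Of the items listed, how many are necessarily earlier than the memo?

Directly stated before the memo: the invoice, the manuscript, and the receipt.
The parcel reaches the memo via the parcel → the invoice → the memo.
That's the invoice, the manuscript, the parcel, and the receipt — 4 in all.

4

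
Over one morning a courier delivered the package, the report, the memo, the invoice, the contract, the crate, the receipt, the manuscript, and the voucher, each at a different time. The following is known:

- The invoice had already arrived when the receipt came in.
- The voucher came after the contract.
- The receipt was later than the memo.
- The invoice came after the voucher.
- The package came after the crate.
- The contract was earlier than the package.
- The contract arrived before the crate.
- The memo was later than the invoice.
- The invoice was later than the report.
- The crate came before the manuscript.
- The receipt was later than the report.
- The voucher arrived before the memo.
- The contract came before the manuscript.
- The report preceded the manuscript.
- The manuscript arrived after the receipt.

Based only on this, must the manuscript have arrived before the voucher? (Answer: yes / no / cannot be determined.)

no

Tracing the constraints gives the voucher → the memo → the receipt → the manuscript, so the voucher must come before the manuscript.
That means the manuscript cannot be before the voucher.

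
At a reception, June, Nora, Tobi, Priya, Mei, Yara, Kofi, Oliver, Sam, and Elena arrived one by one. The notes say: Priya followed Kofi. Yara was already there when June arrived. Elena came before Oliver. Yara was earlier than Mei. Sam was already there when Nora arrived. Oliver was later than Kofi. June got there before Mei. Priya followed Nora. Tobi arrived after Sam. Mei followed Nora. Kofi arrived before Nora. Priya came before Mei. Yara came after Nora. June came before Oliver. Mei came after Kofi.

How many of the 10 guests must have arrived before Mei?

6

Directly stated before Mei: June, Kofi, Nora, Priya, and Yara.
Sam reaches Mei via Sam → Nora → Mei.
No chain forces Tobi (or any of the others) ahead of Mei.
That's June, Kofi, Nora, Priya, Sam, and Yara — 6 in all.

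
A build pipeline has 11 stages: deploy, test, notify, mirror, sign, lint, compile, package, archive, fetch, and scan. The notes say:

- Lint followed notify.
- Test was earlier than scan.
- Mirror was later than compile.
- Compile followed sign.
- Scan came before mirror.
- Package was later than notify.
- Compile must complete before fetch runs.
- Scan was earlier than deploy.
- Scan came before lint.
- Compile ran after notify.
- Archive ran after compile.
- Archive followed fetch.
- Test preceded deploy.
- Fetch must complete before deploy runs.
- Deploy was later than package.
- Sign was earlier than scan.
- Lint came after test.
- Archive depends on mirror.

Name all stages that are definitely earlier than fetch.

compile, notify, sign

Directly stated before fetch: compile.
Notify reaches fetch via notify → compile → fetch.
Sign reaches fetch via sign → compile → fetch.
No chain forces deploy (or any of the others) ahead of fetch.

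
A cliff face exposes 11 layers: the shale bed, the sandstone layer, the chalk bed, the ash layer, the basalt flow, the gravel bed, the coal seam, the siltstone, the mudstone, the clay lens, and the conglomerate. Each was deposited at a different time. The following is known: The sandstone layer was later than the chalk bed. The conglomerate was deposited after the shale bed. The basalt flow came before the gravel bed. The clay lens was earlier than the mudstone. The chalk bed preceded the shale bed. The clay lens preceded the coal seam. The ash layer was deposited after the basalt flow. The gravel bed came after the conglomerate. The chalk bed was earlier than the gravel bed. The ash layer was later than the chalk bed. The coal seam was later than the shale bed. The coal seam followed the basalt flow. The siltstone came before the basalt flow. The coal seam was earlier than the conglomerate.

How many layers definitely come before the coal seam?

Directly stated before the coal seam: the basalt flow, the clay lens, and the shale bed.
The chalk bed reaches the coal seam via the chalk bed → the shale bed → the coal seam.
The siltstone reaches the coal seam via the siltstone → the basalt flow → the coal seam.
That's the basalt flow, the chalk bed, the clay lens, the shale bed, and the siltstone — 5 in all.

5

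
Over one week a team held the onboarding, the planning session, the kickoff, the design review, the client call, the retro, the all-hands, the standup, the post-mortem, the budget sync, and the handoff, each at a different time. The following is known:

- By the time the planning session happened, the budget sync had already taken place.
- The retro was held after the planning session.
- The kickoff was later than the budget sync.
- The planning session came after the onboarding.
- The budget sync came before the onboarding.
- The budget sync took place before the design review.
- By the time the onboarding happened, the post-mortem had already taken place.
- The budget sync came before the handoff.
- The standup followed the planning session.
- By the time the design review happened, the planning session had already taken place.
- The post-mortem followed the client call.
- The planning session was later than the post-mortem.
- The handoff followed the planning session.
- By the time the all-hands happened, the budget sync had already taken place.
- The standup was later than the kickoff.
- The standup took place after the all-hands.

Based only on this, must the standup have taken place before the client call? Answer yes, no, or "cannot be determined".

Tracing the constraints gives the client call → the post-mortem → the planning session → the standup, so the client call must come before the standup.
That means the standup cannot be before the client call.

no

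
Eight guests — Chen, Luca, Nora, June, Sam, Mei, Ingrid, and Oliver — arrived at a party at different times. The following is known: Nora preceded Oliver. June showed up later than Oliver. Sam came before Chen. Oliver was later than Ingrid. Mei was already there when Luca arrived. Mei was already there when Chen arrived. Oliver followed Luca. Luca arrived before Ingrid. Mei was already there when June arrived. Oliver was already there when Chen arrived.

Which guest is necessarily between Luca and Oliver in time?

Ingrid

Tracing the constraints gives Luca → Ingrid → Oliver, so Ingrid sits after Luca and before Oliver.
No other guest is forced both after Luca and before Oliver.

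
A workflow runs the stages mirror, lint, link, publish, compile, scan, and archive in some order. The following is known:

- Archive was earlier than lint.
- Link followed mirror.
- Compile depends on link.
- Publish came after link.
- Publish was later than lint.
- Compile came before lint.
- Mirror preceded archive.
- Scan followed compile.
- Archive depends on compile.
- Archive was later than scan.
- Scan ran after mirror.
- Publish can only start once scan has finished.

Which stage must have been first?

Mirror has a chain of constraints placing it before every other stage, so mirror must be first.

mirror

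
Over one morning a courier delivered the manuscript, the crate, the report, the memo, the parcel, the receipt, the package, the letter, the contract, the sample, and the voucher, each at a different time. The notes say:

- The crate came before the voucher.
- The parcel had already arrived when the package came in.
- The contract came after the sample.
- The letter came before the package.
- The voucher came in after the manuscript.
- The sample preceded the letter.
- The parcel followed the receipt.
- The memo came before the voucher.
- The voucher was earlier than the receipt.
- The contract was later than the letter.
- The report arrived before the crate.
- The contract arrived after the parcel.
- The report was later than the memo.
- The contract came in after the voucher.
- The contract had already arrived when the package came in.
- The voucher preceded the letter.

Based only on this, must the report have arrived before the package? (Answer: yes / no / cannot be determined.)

yes

Chain the constraints: the report → the crate → the voucher → the letter → the package. Each link is directly stated, so the report comes before the package.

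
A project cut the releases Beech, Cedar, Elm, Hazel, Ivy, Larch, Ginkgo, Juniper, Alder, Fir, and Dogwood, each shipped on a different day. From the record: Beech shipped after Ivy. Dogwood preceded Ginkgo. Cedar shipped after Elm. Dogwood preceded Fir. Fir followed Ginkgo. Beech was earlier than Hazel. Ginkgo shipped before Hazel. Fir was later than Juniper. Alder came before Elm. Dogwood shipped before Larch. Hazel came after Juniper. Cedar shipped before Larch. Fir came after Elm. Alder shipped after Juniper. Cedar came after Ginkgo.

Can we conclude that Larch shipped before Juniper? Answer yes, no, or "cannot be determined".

Tracing the constraints gives Juniper → Alder → Elm → Cedar → Larch, so Juniper must come before Larch.
That means Larch cannot be before Juniper.

no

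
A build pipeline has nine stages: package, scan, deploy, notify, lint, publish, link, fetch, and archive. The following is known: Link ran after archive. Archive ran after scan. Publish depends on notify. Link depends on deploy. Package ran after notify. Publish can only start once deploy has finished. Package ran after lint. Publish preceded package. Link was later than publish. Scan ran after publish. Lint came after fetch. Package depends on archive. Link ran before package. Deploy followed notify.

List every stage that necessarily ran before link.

archive, deploy, notify, publish, scan

Directly stated before link: archive, deploy, and publish.
Notify reaches link via notify → deploy → link.
Scan reaches link via scan → archive → link.
No chain forces fetch (or any of the others) ahead of link.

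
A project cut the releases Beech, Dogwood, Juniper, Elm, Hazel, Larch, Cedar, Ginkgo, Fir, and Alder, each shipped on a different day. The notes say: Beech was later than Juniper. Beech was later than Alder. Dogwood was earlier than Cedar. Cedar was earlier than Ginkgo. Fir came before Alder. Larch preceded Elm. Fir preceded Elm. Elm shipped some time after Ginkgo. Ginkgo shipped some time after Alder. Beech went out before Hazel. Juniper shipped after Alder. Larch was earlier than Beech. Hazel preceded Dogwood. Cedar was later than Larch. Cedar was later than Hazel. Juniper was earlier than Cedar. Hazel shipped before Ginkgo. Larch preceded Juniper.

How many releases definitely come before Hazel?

5

Directly stated before Hazel: Beech.
Alder reaches Hazel via Alder → Beech → Hazel.
Fir reaches Hazel via Fir → Alder → Beech → Hazel.
Juniper reaches Hazel via Juniper → Beech → Hazel.
Likewise Larch reaches Hazel by chaining the stated constraints.
That's Alder, Beech, Fir, Juniper, and Larch — 5 in all.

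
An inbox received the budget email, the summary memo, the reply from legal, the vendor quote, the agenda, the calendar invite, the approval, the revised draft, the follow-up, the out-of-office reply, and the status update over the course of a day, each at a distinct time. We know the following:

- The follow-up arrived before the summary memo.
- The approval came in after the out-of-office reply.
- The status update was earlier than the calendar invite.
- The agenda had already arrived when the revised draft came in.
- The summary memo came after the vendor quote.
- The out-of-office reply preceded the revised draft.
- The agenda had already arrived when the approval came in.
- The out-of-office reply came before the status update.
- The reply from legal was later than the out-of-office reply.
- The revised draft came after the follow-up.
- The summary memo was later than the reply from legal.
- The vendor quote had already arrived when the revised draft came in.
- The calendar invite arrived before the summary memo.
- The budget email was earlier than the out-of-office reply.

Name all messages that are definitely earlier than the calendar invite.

the budget email, the out-of-office reply, the status update

Directly stated before the calendar invite: the status update.
The budget email reaches the calendar invite via the budget email → the out-of-office reply → the status update → the calendar invite.
The out-of-office reply reaches the calendar invite via the out-of-office reply → the status update → the calendar invite.
No chain forces the reply from legal (or any of the others) ahead of the calendar invite.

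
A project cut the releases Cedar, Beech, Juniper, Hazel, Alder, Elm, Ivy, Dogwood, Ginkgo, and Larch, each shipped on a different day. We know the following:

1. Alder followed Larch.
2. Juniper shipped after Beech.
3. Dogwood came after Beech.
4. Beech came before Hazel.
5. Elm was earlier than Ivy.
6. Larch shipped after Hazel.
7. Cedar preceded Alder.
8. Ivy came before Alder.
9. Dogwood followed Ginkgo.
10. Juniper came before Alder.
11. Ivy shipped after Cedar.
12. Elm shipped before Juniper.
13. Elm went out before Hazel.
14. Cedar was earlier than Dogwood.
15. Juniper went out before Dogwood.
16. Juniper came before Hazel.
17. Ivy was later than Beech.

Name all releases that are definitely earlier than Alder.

Directly stated before Alder: Cedar, Ivy, Juniper, and Larch.
Beech reaches Alder via Beech → Ivy → Alder.
Elm reaches Alder via Elm → Ivy → Alder.
Hazel reaches Alder via Hazel → Larch → Alder.

Beech, Cedar, Elm, Hazel, Ivy, Juniper, Larch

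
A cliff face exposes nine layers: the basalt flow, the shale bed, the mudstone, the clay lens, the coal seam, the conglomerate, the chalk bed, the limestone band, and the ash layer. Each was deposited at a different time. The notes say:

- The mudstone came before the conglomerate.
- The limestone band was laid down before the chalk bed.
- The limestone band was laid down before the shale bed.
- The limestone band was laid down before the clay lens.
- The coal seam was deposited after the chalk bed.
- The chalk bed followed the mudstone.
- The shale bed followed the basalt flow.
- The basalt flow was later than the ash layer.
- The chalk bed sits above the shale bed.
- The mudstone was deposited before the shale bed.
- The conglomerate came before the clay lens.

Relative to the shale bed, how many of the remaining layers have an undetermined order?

Forced before the shale bed: the ash layer, the basalt flow, the limestone band, and the mudstone; forced after the shale bed: the chalk bed and the coal seam.
That leaves the clay lens and the conglomerate with no forced order relative to the shale bed — 2.

2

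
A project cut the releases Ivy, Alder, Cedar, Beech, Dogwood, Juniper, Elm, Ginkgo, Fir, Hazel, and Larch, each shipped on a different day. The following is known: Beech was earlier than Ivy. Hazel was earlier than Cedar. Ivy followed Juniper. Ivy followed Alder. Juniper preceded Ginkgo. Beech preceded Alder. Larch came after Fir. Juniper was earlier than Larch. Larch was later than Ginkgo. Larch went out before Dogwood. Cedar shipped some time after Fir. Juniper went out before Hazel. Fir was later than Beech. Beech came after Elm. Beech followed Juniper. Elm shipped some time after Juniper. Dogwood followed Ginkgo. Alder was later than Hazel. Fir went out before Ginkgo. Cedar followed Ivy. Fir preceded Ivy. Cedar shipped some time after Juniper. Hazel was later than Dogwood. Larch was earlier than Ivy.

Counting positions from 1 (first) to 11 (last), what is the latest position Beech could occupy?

3

Beech must come before Alder, Cedar, Dogwood, Fir, Ginkgo, Hazel, Ivy, and Larch — 8 releases forced after it.
Everything else can be placed before Beech in some valid order, so Beech can sit as late as position 11 − 8 = 3.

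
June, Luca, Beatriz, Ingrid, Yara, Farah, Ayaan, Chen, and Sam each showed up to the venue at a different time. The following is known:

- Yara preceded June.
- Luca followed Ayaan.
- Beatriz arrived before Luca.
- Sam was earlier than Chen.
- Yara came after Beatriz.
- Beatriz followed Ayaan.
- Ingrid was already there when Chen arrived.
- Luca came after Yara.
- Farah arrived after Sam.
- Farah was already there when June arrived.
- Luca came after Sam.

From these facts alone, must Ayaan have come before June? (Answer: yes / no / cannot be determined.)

Chain the constraints: Ayaan → Beatriz → Yara → June. Each link is directly stated, so Ayaan comes before June.

yes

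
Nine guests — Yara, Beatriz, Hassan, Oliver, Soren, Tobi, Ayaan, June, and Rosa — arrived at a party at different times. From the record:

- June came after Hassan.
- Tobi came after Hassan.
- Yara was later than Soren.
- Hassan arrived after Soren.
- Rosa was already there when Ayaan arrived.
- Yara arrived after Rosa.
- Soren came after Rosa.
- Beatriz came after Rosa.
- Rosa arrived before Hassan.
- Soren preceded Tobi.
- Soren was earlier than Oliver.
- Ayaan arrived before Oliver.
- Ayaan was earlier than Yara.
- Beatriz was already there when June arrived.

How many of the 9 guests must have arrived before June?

4

Directly stated before June: Beatriz and Hassan.
Rosa reaches June via Rosa → Beatriz → June.
Soren reaches June via Soren → Hassan → June.
That's Beatriz, Hassan, Rosa, and Soren — 4 in all.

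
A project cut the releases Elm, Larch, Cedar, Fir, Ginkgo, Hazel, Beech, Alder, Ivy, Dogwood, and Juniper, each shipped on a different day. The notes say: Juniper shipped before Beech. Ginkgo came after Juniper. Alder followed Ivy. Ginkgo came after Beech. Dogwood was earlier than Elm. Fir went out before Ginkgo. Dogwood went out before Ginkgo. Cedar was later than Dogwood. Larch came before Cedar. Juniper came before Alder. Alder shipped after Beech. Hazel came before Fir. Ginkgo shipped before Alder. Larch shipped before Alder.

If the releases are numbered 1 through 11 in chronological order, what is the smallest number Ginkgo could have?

Beech, Dogwood, Fir, Hazel, and Juniper must all come before Ginkgo — 5 forced predecessors.
Nothing else is forced ahead of Ginkgo, so its earliest slot is position 5 + 1 = 6.

6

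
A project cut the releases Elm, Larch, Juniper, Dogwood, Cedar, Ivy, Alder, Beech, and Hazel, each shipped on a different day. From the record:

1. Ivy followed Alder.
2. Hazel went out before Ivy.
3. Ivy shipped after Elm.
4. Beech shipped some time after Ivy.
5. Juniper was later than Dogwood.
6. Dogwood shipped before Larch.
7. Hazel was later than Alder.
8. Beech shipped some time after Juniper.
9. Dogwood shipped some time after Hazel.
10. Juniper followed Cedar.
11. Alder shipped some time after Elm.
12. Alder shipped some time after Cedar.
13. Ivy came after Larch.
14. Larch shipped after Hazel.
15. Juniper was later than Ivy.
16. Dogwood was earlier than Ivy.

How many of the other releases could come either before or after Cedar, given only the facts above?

1

Forced after Cedar: Alder, Beech, Dogwood, Hazel, Ivy, Juniper, and Larch.
That leaves Elm with no forced order relative to Cedar — 1.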